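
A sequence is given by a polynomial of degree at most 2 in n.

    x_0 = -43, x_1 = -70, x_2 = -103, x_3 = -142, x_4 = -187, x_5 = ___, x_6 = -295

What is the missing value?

-238

Using the first 5 terms:
-27  -33  -39  -45
-6  -6  -6
Constant second difference = -6.
Extend forward: -45 − 6 = -51;  -187 − 51 = -238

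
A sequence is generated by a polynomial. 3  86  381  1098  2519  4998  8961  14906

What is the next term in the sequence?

First differences: 83, 295, 717, 1421, 2479, 3963, 5945
Second differences: 212, 422, 704, 1058, 1484, 1982
Third differences: 210, 282, 354, 426, 498
Fourth differences: 72, 72, 72, 72
Constant fourth difference = 72, so extend:
498 + 72 = 570;  1982 + 570 = 2552;  5945 + 2552 = 8497;  14906 + 8497 = 23403

23403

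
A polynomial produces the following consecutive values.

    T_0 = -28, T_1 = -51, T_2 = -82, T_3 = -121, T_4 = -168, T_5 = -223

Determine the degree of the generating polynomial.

2

First differences: -23, -31, -39, -47, -55
Second differences: -8, -8, -8, -8
The second differences are constant, so the polynomial has degree 2.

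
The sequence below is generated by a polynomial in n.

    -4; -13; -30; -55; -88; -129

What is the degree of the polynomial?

2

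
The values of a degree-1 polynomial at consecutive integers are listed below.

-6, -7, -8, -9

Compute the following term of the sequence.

-10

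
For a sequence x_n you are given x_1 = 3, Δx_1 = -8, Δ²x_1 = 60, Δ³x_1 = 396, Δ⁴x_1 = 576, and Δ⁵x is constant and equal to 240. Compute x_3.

47

Build the table forward from the leading diagonal:
Fifth differences: 240, 240, 240
Fourth differences: 576, 816, 1056
Third differences: 396, 972, 1788
Second differences: 60, 456, 1428
First differences: -8, 52, 508
x: 3, -5, 47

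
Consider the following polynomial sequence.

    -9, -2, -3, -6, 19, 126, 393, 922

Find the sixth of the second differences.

262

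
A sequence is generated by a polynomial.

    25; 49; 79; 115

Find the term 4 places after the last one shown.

Δ: 24 , 30 , 36
Δ²: 6 , 6
Constant second difference = 6, so extend:
36 + 6 = 42;  115 + 42 = 157
42 + 6 = 48;  157 + 48 = 205
48 + 6 = 54;  205 + 54 = 259
54 + 6 = 60;  259 + 60 = 319

319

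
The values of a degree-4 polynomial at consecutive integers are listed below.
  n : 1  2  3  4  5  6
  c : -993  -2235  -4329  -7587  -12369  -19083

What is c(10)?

D1: -1242 , -2094 , -3258 , -4782 , -6714
D2: -852 , -1164 , -1524 , -1932
D3: -312 , -360 , -408
D4: -48 , -48
Fourth differences constant at -48.
-408 − 48 = -456;  -1932 − 456 = -2388;  -6714 − 2388 = -9102;  -19083 − 9102 = -28185
-456 − 48 = -504;  -2388 − 504 = -2892;  -9102 − 2892 = -11994;  -28185 − 11994 = -40179
-504 − 48 = -552;  -2892 − 552 = -3444;  -11994 − 3444 = -15438;  -40179 − 15438 = -55617
-552 − 48 = -600;  -3444 − 600 = -4044;  -15438 − 4044 = -19482;  -55617 − 19482 = -75099

-75099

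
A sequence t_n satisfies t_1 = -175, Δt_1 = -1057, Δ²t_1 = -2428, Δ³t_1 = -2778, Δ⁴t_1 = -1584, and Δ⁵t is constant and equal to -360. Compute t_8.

-218792

Build the table forward from the leading diagonal:
D5: -360  -360  -360  -360  -360  -360  -360  -360
D4: -1584  -1944  -2304  -2664  -3024  -3384  -3744  -4104
D3: -2778  -4362  -6306  -8610  -11274  -14298  -17682  -21426
D2: -2428  -5206  -9568  -15874  -24484  -35758  -50056  -67738
D1: -1057  -3485  -8691  -18259  -34133  -58617  -94375  -144431
t: -175  -1232  -4717  -13408  -31667  -65800  -124417  -218792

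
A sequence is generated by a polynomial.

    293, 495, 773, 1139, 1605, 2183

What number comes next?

2885

202 , 278 , 366 , 466 , 578
76 , 88 , 100 , 112
12 , 12 , 12
Constant third difference = 12, so extend:
112 + 12 = 124;  578 + 124 = 702;  2183 + 702 = 2885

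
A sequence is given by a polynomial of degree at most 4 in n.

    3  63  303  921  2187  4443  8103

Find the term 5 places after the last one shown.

D1: 60 , 240 , 618 , 1266 , 2256 , 3660
D2: 180 , 378 , 648 , 990 , 1404
D3: 198 , 270 , 342 , 414
D4: 72 , 72 , 72
Constant fourth difference = 72, so extend:
414 + 72 = 486;  1404 + 486 = 1890;  3660 + 1890 = 5550;  8103 + 5550 = 13653
486 + 72 = 558;  1890 + 558 = 2448;  5550 + 2448 = 7998;  13653 + 7998 = 21651
558 + 72 = 630;  2448 + 630 = 3078;  7998 + 3078 = 11076;  21651 + 11076 = 32727
630 + 72 = 702;  3078 + 702 = 3780;  11076 + 3780 = 14856;  32727 + 14856 = 47583
702 + 72 = 774;  3780 + 774 = 4554;  14856 + 4554 = 19410;  47583 + 19410 = 66993

66993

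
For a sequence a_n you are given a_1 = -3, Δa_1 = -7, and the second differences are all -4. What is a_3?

Build the table forward from the leading diagonal:
D2: -4, -4, -4
D1: -7, -11, -15
a: -3, -10, -21

-21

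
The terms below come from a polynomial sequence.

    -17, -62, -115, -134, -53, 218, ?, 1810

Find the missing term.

Using the first 6 terms:
First differences: -45, -53, -19, 81, 271
Second differences: -8, 34, 100, 190
Third differences: 42, 66, 90
Fourth differences: 24, 24
Constant fourth difference = 24.
Extend forward: 90 + 24 = 114;  190 + 114 = 304;  271 + 304 = 575;  218 + 575 = 793

793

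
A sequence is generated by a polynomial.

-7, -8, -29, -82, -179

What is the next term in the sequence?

-1 , -21 , -53 , -97
-20 , -32 , -44
-12 , -12
Constant third difference = -12, so extend:
-44 − 12 = -56;  -97 − 56 = -153;  -179 − 153 = -332

-332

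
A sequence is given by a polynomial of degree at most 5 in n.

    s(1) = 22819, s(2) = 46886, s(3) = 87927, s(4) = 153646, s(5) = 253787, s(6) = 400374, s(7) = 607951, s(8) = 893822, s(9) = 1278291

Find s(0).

9822

First differences: 24067, 41041, 65719, 100141, 146587, 207577, 285871, 384469
Second differences: 16974, 24678, 34422, 46446, 60990, 78294, 98598
Third differences: 7704, 9744, 12024, 14544, 17304, 20304
Fourth differences: 2040, 2280, 2520, 2760, 3000
Fifth differences: 240, 240, 240, 240
The fifth differences are constant at 240.
Work back: 2040 − 240 = 1800;  7704 − 1800 = 5904;  16974 − 5904 = 11070;  24067 − 11070 = 12997;  22819 − 12997 = 9822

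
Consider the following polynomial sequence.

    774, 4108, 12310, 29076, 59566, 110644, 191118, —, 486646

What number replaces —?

311980

Using the first 7 terms:
3334, 8202, 16766, 30490, 51078, 80474
4868, 8564, 13724, 20588, 29396
3696, 5160, 6864, 8808
1464, 1704, 1944
240, 240
Constant fifth difference = 240.
Extend forward: 1944 + 240 = 2184;  8808 + 2184 = 10992;  29396 + 10992 = 40388;  80474 + 40388 = 120862;  191118 + 120862 = 311980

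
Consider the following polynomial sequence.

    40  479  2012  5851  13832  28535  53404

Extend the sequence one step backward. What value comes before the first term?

-13

Δ: 439  1533  3839  7981  14703  24869
Δ²: 1094  2306  4142  6722  10166
Δ³: 1212  1836  2580  3444
Δ⁴: 624  744  864
Δ⁵: 120  120
The fifth differences are constant at 120.
Work back: 624 − 120 = 504;  1212 − 504 = 708;  1094 − 708 = 386;  439 − 386 = 53;  40 − 53 = -13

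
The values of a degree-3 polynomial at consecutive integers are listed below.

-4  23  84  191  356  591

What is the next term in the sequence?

Δ: 27, 61, 107, 165, 235
Δ²: 34, 46, 58, 70
Δ³: 12, 12, 12
Constant third difference = 12, so extend:
70 + 12 = 82;  235 + 82 = 317;  591 + 317 = 908

908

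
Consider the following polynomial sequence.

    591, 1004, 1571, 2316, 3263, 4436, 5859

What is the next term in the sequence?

7556

D1: 413, 567, 745, 947, 1173, 1423
D2: 154, 178, 202, 226, 250
D3: 24, 24, 24, 24
Third differences constant at 24.
250 + 24 = 274;  1423 + 274 = 1697;  5859 + 1697 = 7556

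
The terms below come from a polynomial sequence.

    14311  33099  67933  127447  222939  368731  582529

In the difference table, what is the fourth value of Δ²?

50300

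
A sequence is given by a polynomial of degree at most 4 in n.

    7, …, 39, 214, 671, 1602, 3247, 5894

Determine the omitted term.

2

Using the last 6 terms:
175, 457, 931, 1645, 2647
282, 474, 714, 1002
192, 240, 288
48, 48
Constant fourth difference = 48.
Extend backward: 192 − 48 = 144;  282 − 144 = 138;  175 − 138 = 37;  39 − 37 = 2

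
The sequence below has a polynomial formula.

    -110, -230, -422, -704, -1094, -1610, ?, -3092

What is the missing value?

Using the first 6 terms:
-120  -192  -282  -390  -516
-72  -90  -108  -126
-18  -18  -18
Constant third difference = -18.
Extend forward: -126 − 18 = -144;  -516 − 144 = -660;  -1610 − 660 = -2270

-2270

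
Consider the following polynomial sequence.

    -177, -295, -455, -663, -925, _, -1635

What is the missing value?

Using the first 5 terms:
D1: -118  -160  -208  -262
D2: -42  -48  -54
D3: -6  -6
Constant third difference = -6.
Extend forward: -54 − 6 = -60;  -262 − 60 = -322;  -925 − 322 = -1247

-1247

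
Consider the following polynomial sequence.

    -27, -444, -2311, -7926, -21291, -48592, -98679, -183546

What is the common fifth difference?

D1: -417, -1867, -5615, -13365, -27301, -50087, -84867
D2: -1450, -3748, -7750, -13936, -22786, -34780
D3: -2298, -4002, -6186, -8850, -11994
D4: -1704, -2184, -2664, -3144
D5: -480, -480, -480

-480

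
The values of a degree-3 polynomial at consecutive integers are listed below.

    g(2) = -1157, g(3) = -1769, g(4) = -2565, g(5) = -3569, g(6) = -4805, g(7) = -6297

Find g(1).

-705

-612  -796  -1004  -1236  -1492
-184  -208  -232  -256
-24  -24  -24
The third differences are constant at -24.
Work back: -184 + 24 = -160;  -612 + 160 = -452;  -1157 + 452 = -705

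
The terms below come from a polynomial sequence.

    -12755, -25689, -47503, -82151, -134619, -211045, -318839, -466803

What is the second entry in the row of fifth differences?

-120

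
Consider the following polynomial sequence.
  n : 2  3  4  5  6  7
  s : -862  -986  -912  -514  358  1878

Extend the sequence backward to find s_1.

Δ: -124, 74, 398, 872, 1520
Δ²: 198, 324, 474, 648
Δ³: 126, 150, 174
Δ⁴: 24, 24
The fourth differences are constant at 24.
Work back: 126 − 24 = 102;  198 − 102 = 96;  -124 − 96 = -220;  -862 + 220 = -642

-642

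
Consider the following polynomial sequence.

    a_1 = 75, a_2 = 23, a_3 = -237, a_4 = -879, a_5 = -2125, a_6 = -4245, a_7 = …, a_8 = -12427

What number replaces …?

Using the first 6 terms:
Δ: -52, -260, -642, -1246, -2120
Δ²: -208, -382, -604, -874
Δ³: -174, -222, -270
Δ⁴: -48, -48
Constant fourth difference = -48.
Extend forward: -270 − 48 = -318;  -874 − 318 = -1192;  -2120 − 1192 = -3312;  -4245 − 3312 = -7557

-7557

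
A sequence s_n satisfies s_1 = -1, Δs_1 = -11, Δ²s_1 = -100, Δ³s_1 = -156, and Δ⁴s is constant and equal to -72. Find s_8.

Build the table forward from the leading diagonal:
D4: -72, -72, -72, -72, -72, -72, -72, -72
D3: -156, -228, -300, -372, -444, -516, -588, -660
D2: -100, -256, -484, -784, -1156, -1600, -2116, -2704
D1: -11, -111, -367, -851, -1635, -2791, -4391, -6507
s: -1, -12, -123, -490, -1341, -2976, -5767, -10158

-10158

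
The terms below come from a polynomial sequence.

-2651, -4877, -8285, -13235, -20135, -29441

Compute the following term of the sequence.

-41657

Δ: -2226, -3408, -4950, -6900, -9306
Δ²: -1182, -1542, -1950, -2406
Δ³: -360, -408, -456
Δ⁴: -48, -48
The fourth differences are constant (-48).
-456 − 48 = -504;  -2406 − 504 = -2910;  -9306 − 2910 = -12216;  -29441 − 12216 = -41657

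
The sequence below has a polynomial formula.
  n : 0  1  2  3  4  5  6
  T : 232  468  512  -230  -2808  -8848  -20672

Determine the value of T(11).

236, 44, -742, -2578, -6040, -11824
-192, -786, -1836, -3462, -5784
-594, -1050, -1626, -2322
-456, -576, -696
-120, -120
Constant fifth difference = -120, so extend:
-696 − 120 = -816;  -2322 − 816 = -3138;  -5784 − 3138 = -8922;  -11824 − 8922 = -20746;  -20672 − 20746 = -41418
-816 − 120 = -936;  -3138 − 936 = -4074;  -8922 − 4074 = -12996;  -20746 − 12996 = -33742;  -41418 − 33742 = -75160
-936 − 120 = -1056;  -4074 − 1056 = -5130;  -12996 − 5130 = -18126;  -33742 − 18126 = -51868;  -75160 − 51868 = -127028
-1056 − 120 = -1176;  -5130 − 1176 = -6306;  -18126 − 6306 = -24432;  -51868 − 24432 = -76300;  -127028 − 76300 = -203328
-1176 − 120 = -1296;  -6306 − 1296 = -7602;  -24432 − 7602 = -32034;  -76300 − 32034 = -108334;  -203328 − 108334 = -311662

-311662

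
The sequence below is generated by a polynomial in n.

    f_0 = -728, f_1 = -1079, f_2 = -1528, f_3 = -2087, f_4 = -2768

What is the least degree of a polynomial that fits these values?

D1: -351, -449, -559, -681
D2: -98, -110, -122
D3: -12, -12
The third differences are constant, so the polynomial has degree 3.

3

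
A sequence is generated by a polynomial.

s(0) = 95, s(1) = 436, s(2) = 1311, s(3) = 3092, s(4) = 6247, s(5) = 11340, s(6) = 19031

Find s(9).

Δ: 341, 875, 1781, 3155, 5093, 7691
Δ²: 534, 906, 1374, 1938, 2598
Δ³: 372, 468, 564, 660
Δ⁴: 96, 96, 96
Constant fourth difference = 96, so extend:
660 + 96 = 756;  2598 + 756 = 3354;  7691 + 3354 = 11045;  19031 + 11045 = 30076
756 + 96 = 852;  3354 + 852 = 4206;  11045 + 4206 = 15251;  30076 + 15251 = 45327
852 + 96 = 948;  4206 + 948 = 5154;  15251 + 5154 = 20405;  45327 + 20405 = 65732

65732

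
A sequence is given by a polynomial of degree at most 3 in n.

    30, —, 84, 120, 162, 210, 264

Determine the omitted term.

54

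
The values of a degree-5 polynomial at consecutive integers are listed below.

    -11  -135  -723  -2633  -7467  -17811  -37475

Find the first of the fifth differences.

-240

Δ: -124, -588, -1910, -4834, -10344, -19664
Δ²: -464, -1322, -2924, -5510, -9320
Δ³: -858, -1602, -2586, -3810
Δ⁴: -744, -984, -1224
Δ⁵: -240, -240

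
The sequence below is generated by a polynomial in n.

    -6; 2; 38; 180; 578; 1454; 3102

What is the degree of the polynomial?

8, 36, 142, 398, 876, 1648
28, 106, 256, 478, 772
78, 150, 222, 294
72, 72, 72
The fourth differences are constant, so the polynomial has degree 4.

4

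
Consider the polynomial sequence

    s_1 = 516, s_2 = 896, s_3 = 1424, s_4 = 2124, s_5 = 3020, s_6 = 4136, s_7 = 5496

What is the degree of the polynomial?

Δ: 380, 528, 700, 896, 1116, 1360
Δ²: 148, 172, 196, 220, 244
Δ³: 24, 24, 24, 24
The third differences are constant, so the polynomial has degree 3.

3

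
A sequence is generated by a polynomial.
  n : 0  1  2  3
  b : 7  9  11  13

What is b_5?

17

D1: 2 , 2 , 2
Constant first difference = 2, so extend:
13 + 2 = 15
15 + 2 = 17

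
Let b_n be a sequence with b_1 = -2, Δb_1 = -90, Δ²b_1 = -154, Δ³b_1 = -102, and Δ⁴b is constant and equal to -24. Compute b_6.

-3132

Build the table forward from the leading diagonal:
Fourth differences: -24  -24  -24  -24  -24  -24
Third differences: -102  -126  -150  -174  -198  -222
Second differences: -154  -256  -382  -532  -706  -904
First differences: -90  -244  -500  -882  -1414  -2120
b: -2  -92  -336  -836  -1718  -3132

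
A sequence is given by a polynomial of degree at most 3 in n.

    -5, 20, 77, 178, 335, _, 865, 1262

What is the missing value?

560

Using the first 5 terms:
Δ: 25, 57, 101, 157
Δ²: 32, 44, 56
Δ³: 12, 12
Constant third difference = 12.
Extend forward: 56 + 12 = 68;  157 + 68 = 225;  335 + 225 = 560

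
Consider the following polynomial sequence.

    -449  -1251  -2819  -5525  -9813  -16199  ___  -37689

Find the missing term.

Using the first 6 terms:
First differences: -802  -1568  -2706  -4288  -6386
Second differences: -766  -1138  -1582  -2098
Third differences: -372  -444  -516
Fourth differences: -72  -72
Constant fourth difference = -72.
Extend forward: -516 − 72 = -588;  -2098 − 588 = -2686;  -6386 − 2686 = -9072;  -16199 − 9072 = -25271

-25271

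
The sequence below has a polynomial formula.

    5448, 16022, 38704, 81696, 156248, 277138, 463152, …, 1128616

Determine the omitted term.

737564

Using the first 7 terms:
Δ: 10574, 22682, 42992, 74552, 120890, 186014
Δ²: 12108, 20310, 31560, 46338, 65124
Δ³: 8202, 11250, 14778, 18786
Δ⁴: 3048, 3528, 4008
Δ⁵: 480, 480
Constant fifth difference = 480.
Extend forward: 4008 + 480 = 4488;  18786 + 4488 = 23274;  65124 + 23274 = 88398;  186014 + 88398 = 274412;  463152 + 274412 = 737564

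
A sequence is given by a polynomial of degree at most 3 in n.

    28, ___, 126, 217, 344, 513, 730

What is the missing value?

65

Using the last 5 terms:
First differences: 91, 127, 169, 217
Second differences: 36, 42, 48
Third differences: 6, 6
Constant third difference = 6.
Extend backward: 36 − 6 = 30;  91 − 30 = 61;  126 − 61 = 65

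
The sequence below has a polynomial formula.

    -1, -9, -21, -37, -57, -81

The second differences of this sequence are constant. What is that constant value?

D1: -8, -12, -16, -20, -24
D2: -4, -4, -4, -4

-4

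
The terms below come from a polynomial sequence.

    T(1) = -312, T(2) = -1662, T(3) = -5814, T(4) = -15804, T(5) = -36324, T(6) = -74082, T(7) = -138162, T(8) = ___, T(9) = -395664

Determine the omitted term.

-240384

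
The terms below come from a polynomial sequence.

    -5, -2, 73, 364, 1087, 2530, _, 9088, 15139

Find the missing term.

Using the first 6 terms:
First differences: 3, 75, 291, 723, 1443
Second differences: 72, 216, 432, 720
Third differences: 144, 216, 288
Fourth differences: 72, 72
Constant fourth difference = 72.
Extend forward: 288 + 72 = 360;  720 + 360 = 1080;  1443 + 1080 = 2523;  2530 + 2523 = 5053

5053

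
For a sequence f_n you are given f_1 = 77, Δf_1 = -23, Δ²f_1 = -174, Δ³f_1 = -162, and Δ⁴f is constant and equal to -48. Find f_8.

Build the table forward from the leading diagonal:
D4: -48, -48, -48, -48, -48, -48, -48, -48
D3: -162, -210, -258, -306, -354, -402, -450, -498
D2: -174, -336, -546, -804, -1110, -1464, -1866, -2316
D1: -23, -197, -533, -1079, -1883, -2993, -4457, -6323
f: 77, 54, -143, -676, -1755, -3638, -6631, -11088

-11088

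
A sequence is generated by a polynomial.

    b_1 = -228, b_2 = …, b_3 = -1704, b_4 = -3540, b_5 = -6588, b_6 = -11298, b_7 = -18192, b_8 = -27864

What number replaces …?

Using the last 6 terms:
First differences: -1836, -3048, -4710, -6894, -9672
Second differences: -1212, -1662, -2184, -2778
Third differences: -450, -522, -594
Fourth differences: -72, -72
Constant fourth difference = -72.
Extend backward: -450 + 72 = -378;  -1212 + 378 = -834;  -1836 + 834 = -1002;  -1704 + 1002 = -702

-702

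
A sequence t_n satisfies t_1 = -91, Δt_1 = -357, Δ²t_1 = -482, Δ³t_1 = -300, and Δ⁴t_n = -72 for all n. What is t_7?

Build the table forward from the leading diagonal:
D4: -72  -72  -72  -72  -72  -72  -72
D3: -300  -372  -444  -516  -588  -660  -732
D2: -482  -782  -1154  -1598  -2114  -2702  -3362
D1: -357  -839  -1621  -2775  -4373  -6487  -9189
t: -91  -448  -1287  -2908  -5683  -10056  -16543

-16543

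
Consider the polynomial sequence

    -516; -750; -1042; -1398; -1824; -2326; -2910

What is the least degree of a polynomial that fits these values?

-234, -292, -356, -426, -502, -584
-58, -64, -70, -76, -82
-6, -6, -6, -6
The third differences are constant, so the polynomial has degree 3.

3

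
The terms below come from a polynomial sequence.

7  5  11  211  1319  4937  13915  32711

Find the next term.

First differences: -2 , 6 , 200 , 1108 , 3618 , 8978 , 18796
Second differences: 8 , 194 , 908 , 2510 , 5360 , 9818
Third differences: 186 , 714 , 1602 , 2850 , 4458
Fourth differences: 528 , 888 , 1248 , 1608
Fifth differences: 360 , 360 , 360
Fifth differences constant at 360.
1608 + 360 = 1968;  4458 + 1968 = 6426;  9818 + 6426 = 16244;  18796 + 16244 = 35040;  32711 + 35040 = 67751

67751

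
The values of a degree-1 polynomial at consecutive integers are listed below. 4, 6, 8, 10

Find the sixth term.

14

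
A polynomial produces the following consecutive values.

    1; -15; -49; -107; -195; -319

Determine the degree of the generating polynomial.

3

First differences: -16, -34, -58, -88, -124
Second differences: -18, -24, -30, -36
Third differences: -6, -6, -6
The third differences are constant, so the polynomial has degree 3.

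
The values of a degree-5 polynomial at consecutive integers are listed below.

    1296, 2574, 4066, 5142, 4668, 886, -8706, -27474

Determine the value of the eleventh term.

D1: 1278, 1492, 1076, -474, -3782, -9592, -18768
D2: 214, -416, -1550, -3308, -5810, -9176
D3: -630, -1134, -1758, -2502, -3366
D4: -504, -624, -744, -864
D5: -120, -120, -120
The fifth differences are constant (-120).
-864 − 120 = -984;  -3366 − 984 = -4350;  -9176 − 4350 = -13526;  -18768 − 13526 = -32294;  -27474 − 32294 = -59768
-984 − 120 = -1104;  -4350 − 1104 = -5454;  -13526 − 5454 = -18980;  -32294 − 18980 = -51274;  -59768 − 51274 = -111042
-1104 − 120 = -1224;  -5454 − 1224 = -6678;  -18980 − 6678 = -25658;  -51274 − 25658 = -76932;  -111042 − 76932 = -187974

-187974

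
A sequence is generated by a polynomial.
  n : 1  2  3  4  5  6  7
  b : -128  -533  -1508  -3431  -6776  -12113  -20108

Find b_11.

-95348

-405, -975, -1923, -3345, -5337, -7995
-570, -948, -1422, -1992, -2658
-378, -474, -570, -666
-96, -96, -96
The fourth differences are constant (-96).
-666 − 96 = -762;  -2658 − 762 = -3420;  -7995 − 3420 = -11415;  -20108 − 11415 = -31523
-762 − 96 = -858;  -3420 − 858 = -4278;  -11415 − 4278 = -15693;  -31523 − 15693 = -47216
-858 − 96 = -954;  -4278 − 954 = -5232;  -15693 − 5232 = -20925;  -47216 − 20925 = -68141
-954 − 96 = -1050;  -5232 − 1050 = -6282;  -20925 − 6282 = -27207;  -68141 − 27207 = -95348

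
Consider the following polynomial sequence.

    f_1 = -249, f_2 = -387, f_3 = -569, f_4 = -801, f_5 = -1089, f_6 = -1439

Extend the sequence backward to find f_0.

-149

Δ: -138, -182, -232, -288, -350
Δ²: -44, -50, -56, -62
Δ³: -6, -6, -6
The third differences are constant at -6.
Work back: -44 + 6 = -38;  -138 + 38 = -100;  -249 + 100 = -149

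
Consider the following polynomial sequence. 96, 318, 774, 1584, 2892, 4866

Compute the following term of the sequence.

222 , 456 , 810 , 1308 , 1974
234 , 354 , 498 , 666
120 , 144 , 168
24 , 24
The fourth differences are constant (24).
168 + 24 = 192;  666 + 192 = 858;  1974 + 858 = 2832;  4866 + 2832 = 7698

7698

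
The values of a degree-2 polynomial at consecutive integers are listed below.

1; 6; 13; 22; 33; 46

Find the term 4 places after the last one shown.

118

5 , 7 , 9 , 11 , 13
2 , 2 , 2 , 2
Constant second difference = 2, so extend:
13 + 2 = 15;  46 + 15 = 61
15 + 2 = 17;  61 + 17 = 78
17 + 2 = 19;  78 + 19 = 97
19 + 2 = 21;  97 + 21 = 118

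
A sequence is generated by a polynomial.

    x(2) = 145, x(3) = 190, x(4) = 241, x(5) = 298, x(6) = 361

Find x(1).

106

First differences: 45  51  57  63
Second differences: 6  6  6
The second differences are constant at 6.
Work back: 45 − 6 = 39;  145 − 39 = 106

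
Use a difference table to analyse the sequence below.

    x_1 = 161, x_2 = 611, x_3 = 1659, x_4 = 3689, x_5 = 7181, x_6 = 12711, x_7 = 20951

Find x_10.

Δ: 450, 1048, 2030, 3492, 5530, 8240
Δ²: 598, 982, 1462, 2038, 2710
Δ³: 384, 480, 576, 672
Δ⁴: 96, 96, 96
The fourth differences are constant (96).
672 + 96 = 768;  2710 + 768 = 3478;  8240 + 3478 = 11718;  20951 + 11718 = 32669
768 + 96 = 864;  3478 + 864 = 4342;  11718 + 4342 = 16060;  32669 + 16060 = 48729
864 + 96 = 960;  4342 + 960 = 5302;  16060 + 5302 = 21362;  48729 + 21362 = 70091

70091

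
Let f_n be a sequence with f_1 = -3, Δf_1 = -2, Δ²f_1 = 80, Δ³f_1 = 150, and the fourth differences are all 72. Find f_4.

381

Build the table forward from the leading diagonal:
Δ⁴: 72  72  72  72
Δ³: 150  222  294  366
Δ²: 80  230  452  746
Δ: -2  78  308  760
f: -3  -5  73  381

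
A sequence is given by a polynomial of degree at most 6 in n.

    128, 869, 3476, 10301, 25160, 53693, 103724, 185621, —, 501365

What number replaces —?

312656

Using the first 8 terms:
741, 2607, 6825, 14859, 28533, 50031, 81897
1866, 4218, 8034, 13674, 21498, 31866
2352, 3816, 5640, 7824, 10368
1464, 1824, 2184, 2544
360, 360, 360
Constant fifth difference = 360.
Extend forward: 2544 + 360 = 2904;  10368 + 2904 = 13272;  31866 + 13272 = 45138;  81897 + 45138 = 127035;  185621 + 127035 = 312656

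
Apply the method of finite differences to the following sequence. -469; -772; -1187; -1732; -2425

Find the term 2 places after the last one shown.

-4327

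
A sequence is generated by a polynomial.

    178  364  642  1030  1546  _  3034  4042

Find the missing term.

2208

Using the first 5 terms:
Δ: 186, 278, 388, 516
Δ²: 92, 110, 128
Δ³: 18, 18
Constant third difference = 18.
Extend forward: 128 + 18 = 146;  516 + 146 = 662;  1546 + 662 = 2208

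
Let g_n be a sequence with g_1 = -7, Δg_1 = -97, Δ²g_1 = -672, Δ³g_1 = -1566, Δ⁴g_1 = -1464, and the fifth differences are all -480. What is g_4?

Build the table forward from the leading diagonal:
D5: -480, -480, -480, -480
D4: -1464, -1944, -2424, -2904
D3: -1566, -3030, -4974, -7398
D2: -672, -2238, -5268, -10242
D1: -97, -769, -3007, -8275
g: -7, -104, -873, -3880

-3880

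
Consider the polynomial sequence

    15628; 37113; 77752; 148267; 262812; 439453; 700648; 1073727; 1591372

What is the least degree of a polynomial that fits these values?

Δ: 21485, 40639, 70515, 114545, 176641, 261195, 373079, 517645
Δ²: 19154, 29876, 44030, 62096, 84554, 111884, 144566
Δ³: 10722, 14154, 18066, 22458, 27330, 32682
Δ⁴: 3432, 3912, 4392, 4872, 5352
Δ⁵: 480, 480, 480, 480
The fifth differences are constant, so the polynomial has degree 5.

5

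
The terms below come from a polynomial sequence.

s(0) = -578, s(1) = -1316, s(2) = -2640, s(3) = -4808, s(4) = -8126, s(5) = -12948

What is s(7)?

First differences: -738, -1324, -2168, -3318, -4822
Second differences: -586, -844, -1150, -1504
Third differences: -258, -306, -354
Fourth differences: -48, -48
The fourth differences are constant (-48).
-354 − 48 = -402;  -1504 − 402 = -1906;  -4822 − 1906 = -6728;  -12948 − 6728 = -19676
-402 − 48 = -450;  -1906 − 450 = -2356;  -6728 − 2356 = -9084;  -19676 − 9084 = -28760

-28760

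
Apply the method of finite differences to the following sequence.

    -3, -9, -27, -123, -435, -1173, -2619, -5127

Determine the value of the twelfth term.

-35379

-6, -18, -96, -312, -738, -1446, -2508
-12, -78, -216, -426, -708, -1062
-66, -138, -210, -282, -354
-72, -72, -72, -72
Fourth differences constant at -72.
-354 − 72 = -426;  -1062 − 426 = -1488;  -2508 − 1488 = -3996;  -5127 − 3996 = -9123
-426 − 72 = -498;  -1488 − 498 = -1986;  -3996 − 1986 = -5982;  -9123 − 5982 = -15105
-498 − 72 = -570;  -1986 − 570 = -2556;  -5982 − 2556 = -8538;  -15105 − 8538 = -23643
-570 − 72 = -642;  -2556 − 642 = -3198;  -8538 − 3198 = -11736;  -23643 − 11736 = -35379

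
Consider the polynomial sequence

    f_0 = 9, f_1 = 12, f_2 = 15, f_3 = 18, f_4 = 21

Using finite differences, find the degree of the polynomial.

1

3, 3, 3, 3
The first differences are constant, so the polynomial has degree 1.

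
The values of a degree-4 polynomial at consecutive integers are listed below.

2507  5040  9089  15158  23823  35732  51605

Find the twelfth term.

D1: 2533  4049  6069  8665  11909  15873
D2: 1516  2020  2596  3244  3964
D3: 504  576  648  720
D4: 72  72  72
Fourth differences constant at 72.
720 + 72 = 792;  3964 + 792 = 4756;  15873 + 4756 = 20629;  51605 + 20629 = 72234
792 + 72 = 864;  4756 + 864 = 5620;  20629 + 5620 = 26249;  72234 + 26249 = 98483
864 + 72 = 936;  5620 + 936 = 6556;  26249 + 6556 = 32805;  98483 + 32805 = 131288
936 + 72 = 1008;  6556 + 1008 = 7564;  32805 + 7564 = 40369;  131288 + 40369 = 171657
1008 + 72 = 1080;  7564 + 1080 = 8644;  40369 + 8644 = 49013;  171657 + 49013 = 220670

220670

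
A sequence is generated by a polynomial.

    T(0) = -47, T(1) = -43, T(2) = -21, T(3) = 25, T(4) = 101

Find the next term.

4 , 22 , 46 , 76
18 , 24 , 30
6 , 6
The third differences are constant (6).
30 + 6 = 36;  76 + 36 = 112;  101 + 112 = 213

213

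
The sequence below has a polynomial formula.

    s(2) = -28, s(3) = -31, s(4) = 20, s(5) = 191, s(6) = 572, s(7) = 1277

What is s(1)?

-3  51  171  381  705
54  120  210  324
66  90  114
24  24
The fourth differences are constant at 24.
Work back: 66 − 24 = 42;  54 − 42 = 12;  -3 − 12 = -15;  -28 + 15 = -13

-13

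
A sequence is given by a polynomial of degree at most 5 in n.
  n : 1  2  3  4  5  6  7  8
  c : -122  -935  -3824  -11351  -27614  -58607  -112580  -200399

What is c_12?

Δ: -813, -2889, -7527, -16263, -30993, -53973, -87819
Δ²: -2076, -4638, -8736, -14730, -22980, -33846
Δ³: -2562, -4098, -5994, -8250, -10866
Δ⁴: -1536, -1896, -2256, -2616
Δ⁵: -360, -360, -360
The fifth differences are constant (-360).
-2616 − 360 = -2976;  -10866 − 2976 = -13842;  -33846 − 13842 = -47688;  -87819 − 47688 = -135507;  -200399 − 135507 = -335906
-2976 − 360 = -3336;  -13842 − 3336 = -17178;  -47688 − 17178 = -64866;  -135507 − 64866 = -200373;  -335906 − 200373 = -536279
-3336 − 360 = -3696;  -17178 − 3696 = -20874;  -64866 − 20874 = -85740;  -200373 − 85740 = -286113;  -536279 − 286113 = -822392
-3696 − 360 = -4056;  -20874 − 4056 = -24930;  -85740 − 24930 = -110670;  -286113 − 110670 = -396783;  -822392 − 396783 = -1219175

-1219175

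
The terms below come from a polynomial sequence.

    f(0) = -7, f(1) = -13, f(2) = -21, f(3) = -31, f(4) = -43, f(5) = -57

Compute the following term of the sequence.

First differences: -6 , -8 , -10 , -12 , -14
Second differences: -2 , -2 , -2 , -2
The second differences are constant (-2).
-14 − 2 = -16;  -57 − 16 = -73

-73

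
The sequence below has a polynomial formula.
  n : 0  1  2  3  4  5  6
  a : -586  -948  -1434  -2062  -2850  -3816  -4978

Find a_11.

First differences: -362 , -486 , -628 , -788 , -966 , -1162
Second differences: -124 , -142 , -160 , -178 , -196
Third differences: -18 , -18 , -18 , -18
The third differences are constant (-18).
-196 − 18 = -214;  -1162 − 214 = -1376;  -4978 − 1376 = -6354
-214 − 18 = -232;  -1376 − 232 = -1608;  -6354 − 1608 = -7962
-232 − 18 = -250;  -1608 − 250 = -1858;  -7962 − 1858 = -9820
-250 − 18 = -268;  -1858 − 268 = -2126;  -9820 − 2126 = -11946
-268 − 18 = -286;  -2126 − 286 = -2412;  -11946 − 2412 = -14358

-14358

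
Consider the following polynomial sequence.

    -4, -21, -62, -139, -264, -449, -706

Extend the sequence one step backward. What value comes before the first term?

1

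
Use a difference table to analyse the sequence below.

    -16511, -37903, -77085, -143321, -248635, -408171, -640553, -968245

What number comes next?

-1417911

D1: -21392, -39182, -66236, -105314, -159536, -232382, -327692
D2: -17790, -27054, -39078, -54222, -72846, -95310
D3: -9264, -12024, -15144, -18624, -22464
D4: -2760, -3120, -3480, -3840
D5: -360, -360, -360
Fifth differences constant at -360.
-3840 − 360 = -4200;  -22464 − 4200 = -26664;  -95310 − 26664 = -121974;  -327692 − 121974 = -449666;  -968245 − 449666 = -1417911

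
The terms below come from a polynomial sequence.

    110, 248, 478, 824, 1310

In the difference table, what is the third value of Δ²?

140

First differences: 138, 230, 346, 486
Second differences: 92, 116, 140
Third differences: 24, 24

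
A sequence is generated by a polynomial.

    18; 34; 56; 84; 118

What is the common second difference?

Δ: 16, 22, 28, 34
Δ²: 6, 6, 6

6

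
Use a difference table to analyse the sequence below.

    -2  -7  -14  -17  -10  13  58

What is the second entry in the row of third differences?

6

D1: -5, -7, -3, 7, 23, 45
D2: -2, 4, 10, 16, 22
D3: 6, 6, 6, 6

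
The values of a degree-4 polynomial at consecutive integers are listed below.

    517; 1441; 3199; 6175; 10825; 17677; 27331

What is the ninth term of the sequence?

57805

Δ: 924, 1758, 2976, 4650, 6852, 9654
Δ²: 834, 1218, 1674, 2202, 2802
Δ³: 384, 456, 528, 600
Δ⁴: 72, 72, 72
The fourth differences are constant (72).
600 + 72 = 672;  2802 + 672 = 3474;  9654 + 3474 = 13128;  27331 + 13128 = 40459
672 + 72 = 744;  3474 + 744 = 4218;  13128 + 4218 = 17346;  40459 + 17346 = 57805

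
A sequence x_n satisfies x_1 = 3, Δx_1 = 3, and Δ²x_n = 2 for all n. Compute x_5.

Build the table forward from the leading diagonal:
Δ²: 2, 2, 2, 2, 2
Δ: 3, 5, 7, 9, 11
x: 3, 6, 11, 18, 27

27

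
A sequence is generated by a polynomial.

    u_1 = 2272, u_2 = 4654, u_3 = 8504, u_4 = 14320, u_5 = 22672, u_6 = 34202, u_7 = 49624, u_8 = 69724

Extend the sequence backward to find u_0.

932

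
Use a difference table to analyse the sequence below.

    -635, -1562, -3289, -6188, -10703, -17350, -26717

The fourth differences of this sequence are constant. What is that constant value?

Δ: -927, -1727, -2899, -4515, -6647, -9367
Δ²: -800, -1172, -1616, -2132, -2720
Δ³: -372, -444, -516, -588
Δ⁴: -72, -72, -72

-72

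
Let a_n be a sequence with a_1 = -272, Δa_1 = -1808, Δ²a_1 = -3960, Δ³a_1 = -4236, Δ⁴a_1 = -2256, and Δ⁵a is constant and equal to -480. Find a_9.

Build the table forward from the leading diagonal:
Δ⁵: -480, -480, -480, -480, -480, -480, -480, -480, -480
Δ⁴: -2256, -2736, -3216, -3696, -4176, -4656, -5136, -5616, -6096
Δ³: -4236, -6492, -9228, -12444, -16140, -20316, -24972, -30108, -35724
Δ²: -3960, -8196, -14688, -23916, -36360, -52500, -72816, -97788, -127896
Δ: -1808, -5768, -13964, -28652, -52568, -88928, -141428, -214244, -312032
a: -272, -2080, -7848, -21812, -50464, -103032, -191960, -333388, -547632

-547632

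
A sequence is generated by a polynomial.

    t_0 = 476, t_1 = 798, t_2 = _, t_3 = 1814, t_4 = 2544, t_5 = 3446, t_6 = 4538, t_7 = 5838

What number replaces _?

Using the last 5 terms:
D1: 730, 902, 1092, 1300
D2: 172, 190, 208
D3: 18, 18
Constant third difference = 18.
Extend backward: 172 − 18 = 154;  730 − 154 = 576;  1814 − 576 = 1238

1238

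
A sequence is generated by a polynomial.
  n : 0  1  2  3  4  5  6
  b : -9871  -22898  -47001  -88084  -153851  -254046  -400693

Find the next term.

-608336

First differences: -13027  -24103  -41083  -65767  -100195  -146647
Second differences: -11076  -16980  -24684  -34428  -46452
Third differences: -5904  -7704  -9744  -12024
Fourth differences: -1800  -2040  -2280
Fifth differences: -240  -240
Fifth differences constant at -240.
-2280 − 240 = -2520;  -12024 − 2520 = -14544;  -46452 − 14544 = -60996;  -146647 − 60996 = -207643;  -400693 − 207643 = -608336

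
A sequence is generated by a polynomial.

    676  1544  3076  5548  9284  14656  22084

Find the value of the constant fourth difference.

First differences: 868, 1532, 2472, 3736, 5372, 7428
Second differences: 664, 940, 1264, 1636, 2056
Third differences: 276, 324, 372, 420
Fourth differences: 48, 48, 48

48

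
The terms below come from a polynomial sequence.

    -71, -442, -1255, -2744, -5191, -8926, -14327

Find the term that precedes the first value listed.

D1: -371  -813  -1489  -2447  -3735  -5401
D2: -442  -676  -958  -1288  -1666
D3: -234  -282  -330  -378
D4: -48  -48  -48
The fourth differences are constant at -48.
Work back: -234 + 48 = -186;  -442 + 186 = -256;  -371 + 256 = -115;  -71 + 115 = 44

44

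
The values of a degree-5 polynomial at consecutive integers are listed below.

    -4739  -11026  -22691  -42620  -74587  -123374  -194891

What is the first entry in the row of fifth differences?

-120

Δ: -6287, -11665, -19929, -31967, -48787, -71517
Δ²: -5378, -8264, -12038, -16820, -22730
Δ³: -2886, -3774, -4782, -5910
Δ⁴: -888, -1008, -1128
Δ⁵: -120, -120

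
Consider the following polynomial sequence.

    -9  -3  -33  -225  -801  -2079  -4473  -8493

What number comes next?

-14745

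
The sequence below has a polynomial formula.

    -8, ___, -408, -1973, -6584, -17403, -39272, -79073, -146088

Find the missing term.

-47

Using the last 7 terms:
Δ: -1565  -4611  -10819  -21869  -39801  -67015
Δ²: -3046  -6208  -11050  -17932  -27214
Δ³: -3162  -4842  -6882  -9282
Δ⁴: -1680  -2040  -2400
Δ⁵: -360  -360
Constant fifth difference = -360.
Extend backward: -1680 + 360 = -1320;  -3162 + 1320 = -1842;  -3046 + 1842 = -1204;  -1565 + 1204 = -361;  -408 + 361 = -47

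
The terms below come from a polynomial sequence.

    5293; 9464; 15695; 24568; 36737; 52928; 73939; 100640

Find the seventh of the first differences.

First differences: 4171, 6231, 8873, 12169, 16191, 21011, 26701
Second differences: 2060, 2642, 3296, 4022, 4820, 5690
Third differences: 582, 654, 726, 798, 870
Fourth differences: 72, 72, 72, 72

26701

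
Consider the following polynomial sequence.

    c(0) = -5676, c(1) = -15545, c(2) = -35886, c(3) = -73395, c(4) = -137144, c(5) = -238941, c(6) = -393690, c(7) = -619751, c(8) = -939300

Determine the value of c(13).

-9869, -20341, -37509, -63749, -101797, -154749, -226061, -319549
-10472, -17168, -26240, -38048, -52952, -71312, -93488
-6696, -9072, -11808, -14904, -18360, -22176
-2376, -2736, -3096, -3456, -3816
-360, -360, -360, -360
Fifth differences constant at -360.
-3816 − 360 = -4176;  -22176 − 4176 = -26352;  -93488 − 26352 = -119840;  -319549 − 119840 = -439389;  -939300 − 439389 = -1378689
-4176 − 360 = -4536;  -26352 − 4536 = -30888;  -119840 − 30888 = -150728;  -439389 − 150728 = -590117;  -1378689 − 590117 = -1968806
-4536 − 360 = -4896;  -30888 − 4896 = -35784;  -150728 − 35784 = -186512;  -590117 − 186512 = -776629;  -1968806 − 776629 = -2745435
-4896 − 360 = -5256;  -35784 − 5256 = -41040;  -186512 − 41040 = -227552;  -776629 − 227552 = -1004181;  -2745435 − 1004181 = -3749616
-5256 − 360 = -5616;  -41040 − 5616 = -46656;  -227552 − 46656 = -274208;  -1004181 − 274208 = -1278389;  -3749616 − 1278389 = -5028005

-5028005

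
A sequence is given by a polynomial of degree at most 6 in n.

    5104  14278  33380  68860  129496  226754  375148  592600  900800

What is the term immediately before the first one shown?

1376

9174, 19102, 35480, 60636, 97258, 148394, 217452, 308200
9928, 16378, 25156, 36622, 51136, 69058, 90748
6450, 8778, 11466, 14514, 17922, 21690
2328, 2688, 3048, 3408, 3768
360, 360, 360, 360
The fifth differences are constant at 360.
Work back: 2328 − 360 = 1968;  6450 − 1968 = 4482;  9928 − 4482 = 5446;  9174 − 5446 = 3728;  5104 − 3728 = 1376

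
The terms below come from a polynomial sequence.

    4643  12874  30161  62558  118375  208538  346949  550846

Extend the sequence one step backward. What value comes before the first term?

First differences: 8231  17287  32397  55817  90163  138411  203897
Second differences: 9056  15110  23420  34346  48248  65486
Third differences: 6054  8310  10926  13902  17238
Fourth differences: 2256  2616  2976  3336
Fifth differences: 360  360  360
The fifth differences are constant at 360.
Work back: 2256 − 360 = 1896;  6054 − 1896 = 4158;  9056 − 4158 = 4898;  8231 − 4898 = 3333;  4643 − 3333 = 1310

1310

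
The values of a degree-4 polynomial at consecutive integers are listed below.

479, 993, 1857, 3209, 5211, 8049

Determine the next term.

11933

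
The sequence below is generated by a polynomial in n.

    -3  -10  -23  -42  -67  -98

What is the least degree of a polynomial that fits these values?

D1: -7, -13, -19, -25, -31
D2: -6, -6, -6, -6
The second differences are constant, so the polynomial has degree 2.

2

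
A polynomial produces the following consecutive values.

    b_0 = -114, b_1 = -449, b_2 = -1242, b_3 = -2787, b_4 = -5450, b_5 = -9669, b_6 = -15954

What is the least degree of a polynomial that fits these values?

First differences: -335, -793, -1545, -2663, -4219, -6285
Second differences: -458, -752, -1118, -1556, -2066
Third differences: -294, -366, -438, -510
Fourth differences: -72, -72, -72
The fourth differences are constant, so the polynomial has degree 4.

4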